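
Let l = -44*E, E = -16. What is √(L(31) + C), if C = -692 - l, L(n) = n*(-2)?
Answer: 27*I*√2 ≈ 38.184*I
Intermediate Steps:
l = 704 (l = -44*(-16) = 704)
L(n) = -2*n
C = -1396 (C = -692 - 1*704 = -692 - 704 = -1396)
√(L(31) + C) = √(-2*31 - 1396) = √(-62 - 1396) = √(-1458) = 27*I*√2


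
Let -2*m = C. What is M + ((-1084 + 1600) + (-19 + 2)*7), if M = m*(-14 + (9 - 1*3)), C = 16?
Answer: 461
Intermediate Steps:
m = -8 (m = -½*16 = -8)
M = 64 (M = -8*(-14 + (9 - 1*3)) = -8*(-14 + (9 - 3)) = -8*(-14 + 6) = -8*(-8) = 64)
M + ((-1084 + 1600) + (-19 + 2)*7) = 64 + ((-1084 + 1600) + (-19 + 2)*7) = 64 + (516 - 17*7) = 64 + (516 - 119) = 64 + 397 = 461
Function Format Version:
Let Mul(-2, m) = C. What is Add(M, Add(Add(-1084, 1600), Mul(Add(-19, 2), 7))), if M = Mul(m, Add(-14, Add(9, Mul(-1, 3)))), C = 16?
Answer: 461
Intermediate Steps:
m = -8 (m = Mul(Rational(-1, 2), 16) = -8)
M = 64 (M = Mul(-8, Add(-14, Add(9, Mul(-1, 3)))) = Mul(-8, Add(-14, Add(9, -3))) = Mul(-8, Add(-14, 6)) = Mul(-8, -8) = 64)
Add(M, Add(Add(-1084, 1600), Mul(Add(-19, 2), 7))) = Add(64, Add(Add(-1084, 1600), Mul(Add(-19, 2), 7))) = Add(64, Add(516, Mul(-17, 7))) = Add(64, Add(516, -119)) = Add(64, 397) = 461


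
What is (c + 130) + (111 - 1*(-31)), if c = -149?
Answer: 123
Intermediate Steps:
(c + 130) + (111 - 1*(-31)) = (-149 + 130) + (111 - 1*(-31)) = -19 + (111 + 31) = -19 + 142 = 123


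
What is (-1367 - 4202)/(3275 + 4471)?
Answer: -5569/7746 ≈ -0.71895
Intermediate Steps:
(-1367 - 4202)/(3275 + 4471) = -5569/7746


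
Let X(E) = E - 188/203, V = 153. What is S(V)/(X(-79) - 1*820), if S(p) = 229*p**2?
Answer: -362738061/60895 ≈ -5956.8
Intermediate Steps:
X(E) = -188/203 + E (X(E) = E - 188*1/203 = E - 188/203 = -188/203 + E)
S(V)/(X(-79) - 1*820) = (229*153**2)/((-188/203 - 79) - 1*820) = (229*23409)/(-16225/203 - 820) = 5360661/(-182685/203) = 5360661*(-203/182685) = -362738061/60895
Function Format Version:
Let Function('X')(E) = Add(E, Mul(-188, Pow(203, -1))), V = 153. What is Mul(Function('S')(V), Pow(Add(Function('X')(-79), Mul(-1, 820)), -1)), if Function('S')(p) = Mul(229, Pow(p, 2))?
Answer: Rational(-362738061, 60895) ≈ -5956.8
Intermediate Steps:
Function('X')(E) = Add(Rational(-188, 203), E) (Function('X')(E) = Add(E, Mul(-188, Rational(1, 203))) = Add(E, Rational(-188, 203)) = Add(Rational(-188, 203), E))
Mul(Function('S')(V), Pow(Add(Function('X')(-79), Mul(-1, 820)), -1)) = Mul(Mul(229, Pow(153, 2)), Pow(Add(Add(Rational(-188, 203), -79), Mul(-1, 820)), -1)) = Mul(Mul(229, 23409), Pow(Add(Rational(-16225, 203), -820), -1)) = Mul(5360661, Pow(Rational(-182685, 203), -1)) = Mul(5360661, Rational(-203, 182685)) = Rational(-362738061, 60895)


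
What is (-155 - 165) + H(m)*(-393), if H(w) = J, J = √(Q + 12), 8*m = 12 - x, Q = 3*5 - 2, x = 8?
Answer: -2285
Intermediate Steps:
Q = 13 (Q = 15 - 2 = 13)
m = ½ (m = (12 - 1*8)/8 = (12 - 8)/8 = (⅛)*4 = ½ ≈ 0.50000)
J = 5 (J = √(13 + 12) = √25 = 5)
H(w) = 5
(-155 - 165) + H(m)*(-393) = (-155 - 165) + 5*(-393) = -320 - 1965 = -2285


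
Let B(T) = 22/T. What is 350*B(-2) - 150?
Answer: -4000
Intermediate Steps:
350*B(-2) - 150 = 350*(22/(-2)) - 150 = 350*(22*(-½)) - 150 = 350*(-11) - 150 = -3850 - 150 = -4000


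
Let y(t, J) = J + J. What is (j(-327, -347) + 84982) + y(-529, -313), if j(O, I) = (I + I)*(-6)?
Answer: 88520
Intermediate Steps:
y(t, J) = 2*J
j(O, I) = -12*I (j(O, I) = (2*I)*(-6) = -12*I)
(j(-327, -347) + 84982) + y(-529, -313) = (-12*(-347) + 84982) + 2*(-313) = (4164 + 84982) - 626 = 89146 - 626 = 88520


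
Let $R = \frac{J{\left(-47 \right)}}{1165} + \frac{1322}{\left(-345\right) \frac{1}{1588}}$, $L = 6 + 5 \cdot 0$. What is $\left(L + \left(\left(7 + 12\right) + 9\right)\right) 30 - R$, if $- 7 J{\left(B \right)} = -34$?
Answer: $\frac{799592714}{112539} \approx 7105.0$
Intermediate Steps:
$J{\left(B \right)} = \frac{34}{7}$ ($J{\left(B \right)} = \left(- \frac{1}{7}\right) \left(-34\right) = \frac{34}{7}$)
$L = 6$ ($L = 6 + 0 = 6$)
$R = - \frac{684802934}{112539}$ ($R = \frac{34}{7 \cdot 1165} + \frac{1322}{\left(-345\right) \frac{1}{1588}} = \frac{34}{7} \cdot \frac{1}{1165} + \frac{1322}{\left(-345\right) \frac{1}{1588}} = \frac{34}{8155} + \frac{1322}{- \frac{345}{1588}} = \frac{34}{8155} + 1322 \left(- \frac{1588}{345}\right) = \frac{34}{8155} - \frac{2099336}{345} = - \frac{684802934}{112539} \approx -6085.0$)
$\left(L + \left(\left(7 + 12\right) + 9\right)\right) 30 - R = \left(6 + \left(\left(7 + 12\right) + 9\right)\right) 30 - - \frac{684802934}{112539} = \left(6 + \left(19 + 9\right)\right) 30 + \frac{684802934}{112539} = \left(6 + 28\right) 30 + \frac{684802934}{112539} = 34 \cdot 30 + \frac{684802934}{112539} = 1020 + \frac{684802934}{112539} = \frac{799592714}{112539}$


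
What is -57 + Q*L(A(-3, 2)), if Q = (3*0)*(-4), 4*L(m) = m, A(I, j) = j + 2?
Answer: -57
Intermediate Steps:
A(I, j) = 2 + j
L(m) = m/4
Q = 0 (Q = 0*(-4) = 0)
-57 + Q*L(A(-3, 2)) = -57 + 0*((2 + 2)/4) = -57 + 0*((¼)*4) = -57 + 0*1 = -57 + 0 = -57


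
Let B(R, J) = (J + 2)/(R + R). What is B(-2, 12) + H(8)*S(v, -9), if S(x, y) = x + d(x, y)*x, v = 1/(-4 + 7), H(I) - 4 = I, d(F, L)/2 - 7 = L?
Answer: -31/2 ≈ -15.500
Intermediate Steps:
d(F, L) = 14 + 2*L
H(I) = 4 + I
v = ⅓ (v = 1/3 = ⅓ ≈ 0.33333)
B(R, J) = (2 + J)/(2*R) (B(R, J) = (2 + J)/((2*R)) = (2 + J)*(1/(2*R)) = (2 + J)/(2*R))
S(x, y) = x + x*(14 + 2*y) (S(x, y) = x + (14 + 2*y)*x = x + x*(14 + 2*y))
B(-2, 12) + H(8)*S(v, -9) = (½)*(2 + 12)/(-2) + (4 + 8)*((15 + 2*(-9))/3) = (½)*(-½)*14 + 12*((15 - 18)/3) = -7/2 + 12*((⅓)*(-3)) = -7/2 + 12*(-1) = -7/2 - 12 = -31/2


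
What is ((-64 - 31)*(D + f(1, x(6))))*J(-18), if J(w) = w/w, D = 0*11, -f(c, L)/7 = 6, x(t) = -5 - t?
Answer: 3990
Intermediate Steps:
f(c, L) = -42 (f(c, L) = -7*6 = -42)
D = 0
J(w) = 1
((-64 - 31)*(D + f(1, x(6))))*J(-18) = ((-64 - 31)*(0 - 42))*1 = -95*(-42)*1 = 3990*1 = 3990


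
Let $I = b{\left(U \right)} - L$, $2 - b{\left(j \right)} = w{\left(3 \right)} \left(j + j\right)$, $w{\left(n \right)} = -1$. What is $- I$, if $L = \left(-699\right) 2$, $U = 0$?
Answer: $-1400$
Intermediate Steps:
$L = -1398$
$b{\left(j \right)} = 2 + 2 j$ ($b{\left(j \right)} = 2 - - (j + j) = 2 - - 2 j = 2 + 2 j$)
$I = 1400$ ($I = \left(2 + 2 \cdot 0\right) - -1398 = \left(2 + 0\right) + 1398 = 2 + 1398 = 1400$)
$- I = \left(-1\right) 1400 = -1400$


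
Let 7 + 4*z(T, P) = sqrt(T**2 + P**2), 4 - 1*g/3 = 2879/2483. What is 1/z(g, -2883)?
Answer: 172628092/51244110367241 + 29796*sqrt(5693823607378)/51244110367241 ≈ 0.0013908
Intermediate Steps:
g = 21159/2483 (g = 12 - 8637/2483 = 21159/2483 ≈ 8.5215)
z(T, P) = -7/4 + sqrt(P**2 + T**2)/4 (z(T, P) = -7/4 + sqrt(T**2 + P**2)/4 = -7/4 + sqrt(P**2 + T**2)/4)
1/z(g, -2883) = 1/(-7/4 + sqrt((-2883)**2 + (21159/2483)**2)/4) = 1/(-7/4 + sqrt(8311689 + 447703281/6165289)/4) = 1/(-7/4 + sqrt(51244412466402/6165289)/4) = 1/(-7/4 + (3*sqrt(5693823607378)/2483)/4) = 1/(-7/4 + 3*sqrt(5693823607378)/9932)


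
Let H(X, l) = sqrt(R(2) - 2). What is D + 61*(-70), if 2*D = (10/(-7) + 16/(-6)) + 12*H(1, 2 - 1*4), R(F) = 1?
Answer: -89713/21 + 6*I ≈ -4272.0 + 6.0*I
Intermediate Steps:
H(X, l) = I (H(X, l) = sqrt(1 - 2) = sqrt(-1) = I)
D = -43/21 + 6*I (D = ((10/(-7) + 16/(-6)) + 12*I)/2 = ((10*(-1/7) + 16*(-1/6)) + 12*I)/2 = ((-10/7 - 8/3) + 12*I)/2 = (-86/21 + 12*I)/2 = -43/21 + 6*I ≈ -2.0476 + 6.0*I)
D + 61*(-70) = (-43/21 + 6*I) + 61*(-70) = (-43/21 + 6*I) - 4270 = -89713/21 + 6*I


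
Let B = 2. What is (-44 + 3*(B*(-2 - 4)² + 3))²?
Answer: 32761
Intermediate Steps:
(-44 + 3*(B*(-2 - 4)² + 3))² = (-44 + 3*(2*(-2 - 4)² + 3))² = (-44 + 3*(2*(-6)² + 3))² = (-44 + 3*(2*36 + 3))² = (-44 + 3*(72 + 3))² = (-44 + 3*75)² = (-44 + 225)² = 181² = 32761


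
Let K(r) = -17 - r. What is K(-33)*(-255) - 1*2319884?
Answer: -2323964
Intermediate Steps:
K(-33)*(-255) - 1*2319884 = (-17 - 1*(-33))*(-255) - 1*2319884 = (-17 + 33)*(-255) - 2319884 = 16*(-255) - 2319884 = -4080 - 2319884 = -2323964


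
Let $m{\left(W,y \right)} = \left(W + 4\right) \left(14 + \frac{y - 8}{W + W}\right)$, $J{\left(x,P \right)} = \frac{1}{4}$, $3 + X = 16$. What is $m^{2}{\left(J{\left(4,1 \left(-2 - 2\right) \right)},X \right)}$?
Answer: $10404$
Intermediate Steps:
$X = 13$ ($X = -3 + 16 = 13$)
$J{\left(x,P \right)} = \frac{1}{4}$
$m{\left(W,y \right)} = \left(4 + W\right) \left(14 + \frac{-8 + y}{2 W}\right)$
$m^{2}{\left(J{\left(4,1 \left(-2 - 2\right) \right)},X \right)} = \left(\frac{\frac{1}{\frac{1}{4}} \left(-32 + 4 \cdot 13 + \frac{104 + 13 + 28 \cdot \frac{1}{4}}{4}\right)}{2}\right)^{2} = \left(\frac{1}{2} \cdot 4 \left(-32 + 52 + \frac{104 + 13 + 7}{4}\right)\right)^{2} = \left(\frac{1}{2} \cdot 4 \left(-32 + 52 + \frac{1}{4} \cdot 124\right)\right)^{2} = \left(\frac{1}{2} \cdot 4 \left(-32 + 52 + 31\right)\right)^{2} = \left(\frac{1}{2} \cdot 4 \cdot 51\right)^{2} = 102^{2} = 10404$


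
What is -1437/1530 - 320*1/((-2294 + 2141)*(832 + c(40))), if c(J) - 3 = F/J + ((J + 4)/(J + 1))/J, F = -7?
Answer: -1962230609/2094810210 ≈ -0.93671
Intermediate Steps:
c(J) = 3 - 7/J + (4 + J)/(J*(1 + J)) (c(J) = 3 + (-7/J + ((J + 4)/(J + 1))/J) = 3 + (-7/J + ((4 + J)/(1 + J))/J) = 3 + (-7/J + (4 + J)/(J*(1 + J))) = 3 - 7/J + (4 + J)/(J*(1 + J)))
-1437/1530 - 320*1/((-2294 + 2141)*(832 + c(40))) = -1437/1530 - 320*1/((-2294 + 2141)*(832 + 3*(-1 + 40² - 1*40)/(40*(1 + 40)))) = -1437*1/1530 - 320*(-1/(153*(832 + 3*(1/40)*(-1 + 1600 - 40)/41))) = -479/510 - 320*(-1/(153*(832 + 3*(1/40)*(1/41)*1559))) = -479/510 - 320*(-1/(153*(832 + 4677/1640))) = -479/510 - 320/((1369157/1640)*(-153)) = -479/510 - 320/(-209481021/1640) = -479/510 - 320*(-1640/209481021) = -479/510 + 524800/209481021 = -1962230609/2094810210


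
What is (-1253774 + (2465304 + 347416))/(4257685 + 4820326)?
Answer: 1558946/9078011 ≈ 0.17173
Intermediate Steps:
(-1253774 + (2465304 + 347416))/(4257685 + 4820326) = (-1253774 + 2812720)/9078011 = 1558946*(1/9078011) = 1558946/9078011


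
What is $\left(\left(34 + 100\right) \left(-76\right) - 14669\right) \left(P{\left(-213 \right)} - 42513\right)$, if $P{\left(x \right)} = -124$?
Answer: $1059657361$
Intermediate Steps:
$\left(\left(34 + 100\right) \left(-76\right) - 14669\right) \left(P{\left(-213 \right)} - 42513\right) = \left(\left(34 + 100\right) \left(-76\right) - 14669\right) \left(-124 - 42513\right) = \left(134 \left(-76\right) - 14669\right) \left(-42637\right) = \left(-10184 - 14669\right) \left(-42637\right) = \left(-24853\right) \left(-42637\right) = 1059657361$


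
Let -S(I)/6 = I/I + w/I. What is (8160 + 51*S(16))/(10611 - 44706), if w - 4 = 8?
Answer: -5083/22730 ≈ -0.22363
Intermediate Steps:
w = 12 (w = 4 + 8 = 12)
S(I) = -6 - 72/I (S(I) = -6*(I/I + 12/I) = -6*(1 + 12/I) = -6 - 72/I)
(8160 + 51*S(16))/(10611 - 44706) = (8160 + 51*(-6 - 72/16))/(10611 - 44706) = (8160 + 51*(-6 - 72*1/16))/(-34095) = (8160 + 51*(-6 - 9/2))*(-1/34095) = (8160 + 51*(-21/2))*(-1/34095) = (8160 - 1071/2)*(-1/34095) = (15249/2)*(-1/34095) = -5083/22730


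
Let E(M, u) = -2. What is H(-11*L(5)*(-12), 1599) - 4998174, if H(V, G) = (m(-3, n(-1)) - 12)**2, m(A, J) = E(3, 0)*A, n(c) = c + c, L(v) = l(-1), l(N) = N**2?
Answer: -4998138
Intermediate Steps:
L(v) = 1 (L(v) = (-1)**2 = 1)
n(c) = 2*c
m(A, J) = -2*A
H(V, G) = 36 (H(V, G) = (-2*(-3) - 12)**2 = (6 - 12)**2 = (-6)**2 = 36)
H(-11*L(5)*(-12), 1599) - 4998174 = 36 - 4998174 = -4998138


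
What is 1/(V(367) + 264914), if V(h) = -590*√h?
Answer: 132457/35025837348 + 295*√367/35025837348 ≈ 3.9430e-6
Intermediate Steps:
1/(V(367) + 264914) = 1/(-590*√367 + 264914) = 1/(264914 - 590*√367)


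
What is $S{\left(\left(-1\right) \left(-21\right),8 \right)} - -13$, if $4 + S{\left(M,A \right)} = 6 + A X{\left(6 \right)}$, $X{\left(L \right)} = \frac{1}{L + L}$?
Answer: $\frac{47}{3} \approx 15.667$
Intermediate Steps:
$X{\left(L \right)} = \frac{1}{2 L}$
$S{\left(M,A \right)} = 2 + \frac{A}{12}$ ($S{\left(M,A \right)} = -4 + \left(6 + A \frac{1}{2 \cdot 6}\right) = -4 + \left(6 + A \frac{1}{2} \cdot \frac{1}{6}\right) = -4 + \left(6 + A \frac{1}{12}\right) = -4 + \left(6 + \frac{A}{12}\right) = 2 + \frac{A}{12}$)
$S{\left(\left(-1\right) \left(-21\right),8 \right)} - -13 = \left(2 + \frac{1}{12} \cdot 8\right) - -13 = \left(2 + \frac{2}{3}\right) + 13 = \frac{8}{3} + 13 = \frac{47}{3}$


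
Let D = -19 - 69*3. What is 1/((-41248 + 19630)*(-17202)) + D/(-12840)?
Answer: 1750901537/99475983630 ≈ 0.017601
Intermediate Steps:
D = -226 (D = -19 - 207 = -226)
1/((-41248 + 19630)*(-17202)) + D/(-12840) = 1/((-41248 + 19630)*(-17202)) - 226/(-12840) = -1/17202/(-21618) - 226*(-1/12840) = -1/21618*(-1/17202) + 113/6420 = 1/371872836 + 113/6420 = 1750901537/99475983630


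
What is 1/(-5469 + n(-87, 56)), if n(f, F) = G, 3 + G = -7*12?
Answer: -1/5556 ≈ -0.00017999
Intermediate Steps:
G = -87 (G = -3 - 7*12 = -3 - 84 = -87)
n(f, F) = -87
1/(-5469 + n(-87, 56)) = 1/(-5469 - 87) = 1/(-5556) = -1/5556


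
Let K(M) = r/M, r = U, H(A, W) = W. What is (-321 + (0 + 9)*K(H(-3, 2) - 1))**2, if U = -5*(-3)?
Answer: 34596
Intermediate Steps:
U = 15
r = 15
K(M) = 15/M
(-321 + (0 + 9)*K(H(-3, 2) - 1))**2 = (-321 + (0 + 9)*(15/(2 - 1)))**2 = (-321 + 9*(15/1))**2 = (-321 + 9*(15*1))**2 = (-321 + 9*15)**2 = (-321 + 135)**2 = (-186)**2 = 34596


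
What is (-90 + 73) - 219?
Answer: -236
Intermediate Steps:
(-90 + 73) - 219 = -17 - 219 = -236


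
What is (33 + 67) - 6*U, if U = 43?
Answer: -158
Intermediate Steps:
(33 + 67) - 6*U = (33 + 67) - 6*43 = 100 - 258 = -158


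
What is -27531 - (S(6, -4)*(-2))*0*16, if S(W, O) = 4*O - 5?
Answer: -27531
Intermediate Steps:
S(W, O) = -5 + 4*O
-27531 - (S(6, -4)*(-2))*0*16 = -27531 - ((-5 + 4*(-4))*(-2))*0*16 = -27531 - ((-5 - 16)*(-2))*0*16 = -27531 - -21*(-2)*0*16 = -27531 - 42*0*16 = -27531 - 0*16 = -27531 - 1*0 = -27531 + 0 = -27531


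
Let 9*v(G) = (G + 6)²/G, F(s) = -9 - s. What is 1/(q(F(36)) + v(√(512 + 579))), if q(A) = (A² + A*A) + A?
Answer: 50577669/202630819790 - 207*√1091/28947259970 ≈ 0.00024937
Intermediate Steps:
q(A) = A + 2*A² (q(A) = (A² + A²) + A = 2*A² + A = A + 2*A²)
v(G) = (6 + G)²/(9*G) (v(G) = ((G + 6)²/G)/9 = ((6 + G)²/G)/9 = (6 + G)²/(9*G))
1/(q(F(36)) + v(√(512 + 579))) = 1/((-9 - 1*36)*(1 + 2*(-9 - 1*36)) + (6 + √(512 + 579))²/(9*(√(512 + 579)))) = 1/((-9 - 36)*(1 + 2*(-9 - 36)) + (6 + √1091)²/(9*(√1091))) = 1/(-45*(1 + 2*(-45)) + (√1091/1091)*(6 + √1091)²/9) = 1/(-45*(1 - 90) + √1091*(6 + √1091)²/9819) = 1/(-45*(-89) + √1091*(6 + √1091)²/9819) = 1/(4005 + √1091*(6 + √1091)²/9819)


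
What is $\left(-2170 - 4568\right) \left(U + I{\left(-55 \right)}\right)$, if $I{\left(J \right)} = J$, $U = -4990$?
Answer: $33993210$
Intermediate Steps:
$\left(-2170 - 4568\right) \left(U + I{\left(-55 \right)}\right) = \left(-2170 - 4568\right) \left(-4990 - 55\right) = \left(-6738\right) \left(-5045\right) = 33993210$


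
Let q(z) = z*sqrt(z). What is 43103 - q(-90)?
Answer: 43103 + 270*I*sqrt(10) ≈ 43103.0 + 853.82*I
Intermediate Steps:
q(z) = z**(3/2)
43103 - q(-90) = 43103 - (-90)**(3/2) = 43103 - (-270)*I*sqrt(10) = 43103 + 270*I*sqrt(10)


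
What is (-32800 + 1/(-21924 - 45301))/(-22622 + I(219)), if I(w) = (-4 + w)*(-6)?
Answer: 314997143/229640600 ≈ 1.3717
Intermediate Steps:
I(w) = 24 - 6*w
(-32800 + 1/(-21924 - 45301))/(-22622 + I(219)) = (-32800 + 1/(-21924 - 45301))/(-22622 + (24 - 6*219)) = (-32800 + 1/(-67225))/(-22622 + (24 - 1314)) = (-32800 - 1/67225)/(-22622 - 1290) = -2204980001/67225/(-23912) = -2204980001/67225*(-1/23912) = 314997143/229640600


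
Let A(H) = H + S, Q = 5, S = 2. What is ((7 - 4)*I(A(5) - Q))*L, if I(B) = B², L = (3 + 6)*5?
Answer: 540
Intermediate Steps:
A(H) = 2 + H (A(H) = H + 2 = 2 + H)
L = 45 (L = 9*5 = 45)
((7 - 4)*I(A(5) - Q))*L = ((7 - 4)*((2 + 5) - 1*5)²)*45 = (3*(7 - 5)²)*45 = (3*2²)*45 = (3*4)*45 = 12*45 = 540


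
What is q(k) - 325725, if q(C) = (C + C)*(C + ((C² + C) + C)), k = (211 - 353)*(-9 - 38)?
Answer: 594817227979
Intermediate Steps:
k = 6674 (k = -142*(-47) = 6674)
q(C) = 2*C*(C² + 3*C) (q(C) = (2*C)*(C + ((C + C²) + C)) = (2*C)*(C + (C² + 2*C)) = (2*C)*(C² + 3*C) = 2*C*(C² + 3*C))
q(k) - 325725 = 2*6674²*(3 + 6674) - 325725 = 2*44542276*6677 - 325725 = 594817553704 - 325725 = 594817227979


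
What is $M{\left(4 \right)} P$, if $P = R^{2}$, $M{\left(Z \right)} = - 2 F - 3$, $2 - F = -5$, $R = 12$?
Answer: $-2448$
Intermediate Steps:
$F = 7$ ($F = 2 - -5 = 2 + 5 = 7$)
$M{\left(Z \right)} = -17$ ($M{\left(Z \right)} = \left(-2\right) 7 - 3 = -14 - 3 = -17$)
$P = 144$ ($P = 12^{2} = 144$)
$M{\left(4 \right)} P = \left(-17\right) 144 = -2448$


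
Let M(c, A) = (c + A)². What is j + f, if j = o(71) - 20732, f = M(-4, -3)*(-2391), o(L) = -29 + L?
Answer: -137849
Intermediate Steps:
M(c, A) = (A + c)²
f = -117159 (f = (-3 - 4)²*(-2391) = (-7)²*(-2391) = 49*(-2391) = -117159)
j = -20690 (j = (-29 + 71) - 20732 = 42 - 20732 = -20690)
j + f = -20690 - 117159 = -137849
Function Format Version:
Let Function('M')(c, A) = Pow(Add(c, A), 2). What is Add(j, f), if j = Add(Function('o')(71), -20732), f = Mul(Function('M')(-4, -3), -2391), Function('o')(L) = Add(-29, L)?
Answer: -137849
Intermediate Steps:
Function('M')(c, A) = Pow(Add(A, c), 2)
f = -117159 (f = Mul(Pow(Add(-3, -4), 2), -2391) = Mul(Pow(-7, 2), -2391) = Mul(49, -2391) = -117159)
j = -20690 (j = Add(Add(-29, 71), -20732) = Add(42, -20732) = -20690)
Add(j, f) = Add(-20690, -117159) = -137849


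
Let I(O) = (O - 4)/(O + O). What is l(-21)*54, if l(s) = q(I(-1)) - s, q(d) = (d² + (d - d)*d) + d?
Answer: 3213/2 ≈ 1606.5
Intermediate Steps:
I(O) = (-4 + O)/(2*O) (I(O) = (-4 + O)/((2*O)) = (-4 + O)*(1/(2*O)) = (-4 + O)/(2*O))
q(d) = d + d² (q(d) = (d² + 0*d) + d = (d² + 0) + d = d² + d = d + d²)
l(s) = 35/4 - s (l(s) = ((½)*(-4 - 1)/(-1))*(1 + (½)*(-4 - 1)/(-1)) - s = ((½)*(-1)*(-5))*(1 + (½)*(-1)*(-5)) - s = 5*(1 + 5/2)/2 - s = (5/2)*(7/2) - s = 35/4 - s)
l(-21)*54 = (35/4 - 1*(-21))*54 = (35/4 + 21)*54 = (119/4)*54 = 3213/2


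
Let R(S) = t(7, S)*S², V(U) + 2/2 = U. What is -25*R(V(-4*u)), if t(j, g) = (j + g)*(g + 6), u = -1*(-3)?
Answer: -177450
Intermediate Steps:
u = 3
V(U) = -1 + U
t(j, g) = (6 + g)*(g + j) (t(j, g) = (g + j)*(6 + g) = (6 + g)*(g + j))
R(S) = S²*(42 + S² + 13*S) (R(S) = (S² + 6*S + 6*7 + S*7)*S² = (S² + 6*S + 42 + 7*S)*S² = (42 + S² + 13*S)*S² = S²*(42 + S² + 13*S))
-25*R(V(-4*u)) = -25*(-1 - 4*3)²*(42 + (-1 - 4*3)² + 13*(-1 - 4*3)) = -25*(-1 - 12)²*(42 + (-1 - 12)² + 13*(-1 - 12)) = -25*(-13)²*(42 + (-13)² + 13*(-13)) = -4225*(42 + 169 - 169) = -4225*42 = -25*7098 = -177450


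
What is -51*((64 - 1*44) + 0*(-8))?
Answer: -1020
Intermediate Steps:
-51*((64 - 1*44) + 0*(-8)) = -51*((64 - 44) + 0) = -51*(20 + 0) = -51*20 = -1020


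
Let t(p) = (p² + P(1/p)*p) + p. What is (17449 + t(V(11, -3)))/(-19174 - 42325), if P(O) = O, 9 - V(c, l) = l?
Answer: -17606/61499 ≈ -0.28628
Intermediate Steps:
V(c, l) = 9 - l
t(p) = 1 + p + p² (t(p) = (p² + p/p) + p = (p² + 1) + p = (1 + p²) + p = 1 + p + p²)
(17449 + t(V(11, -3)))/(-19174 - 42325) = (17449 + (1 + (9 - 1*(-3))*(1 + (9 - 1*(-3)))))/(-19174 - 42325) = (17449 + (1 + (9 + 3)*(1 + (9 + 3))))/(-61499) = (17449 + (1 + 12*(1 + 12)))*(-1/61499) = (17449 + (1 + 12*13))*(-1/61499) = (17449 + (1 + 156))*(-1/61499) = (17449 + 157)*(-1/61499) = 17606*(-1/61499) = -17606/61499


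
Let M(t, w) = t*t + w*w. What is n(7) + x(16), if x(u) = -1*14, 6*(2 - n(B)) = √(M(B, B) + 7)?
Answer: -12 - √105/6 ≈ -13.708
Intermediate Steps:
M(t, w) = t² + w²
n(B) = 2 - √(7 + 2*B²)/6 (n(B) = 2 - √((B² + B²) + 7)/6 = 2 - √(2*B² + 7)/6 = 2 - √(7 + 2*B²)/6)
x(u) = -14
n(7) + x(16) = (2 - √(7 + 2*7²)/6) - 14 = (2 - √(7 + 2*49)/6) - 14 = (2 - √(7 + 98)/6) - 14 = (2 - √105/6) - 14 = -12 - √105/6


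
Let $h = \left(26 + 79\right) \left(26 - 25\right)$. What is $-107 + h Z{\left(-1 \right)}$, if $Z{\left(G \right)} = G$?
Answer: $-212$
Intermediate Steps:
$h = 105$ ($h = 105 \cdot 1 = 105$)
$-107 + h Z{\left(-1 \right)} = -107 + 105 \left(-1\right) = -107 - 105 = -212$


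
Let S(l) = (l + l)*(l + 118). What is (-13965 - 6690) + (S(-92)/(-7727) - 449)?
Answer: -163065824/7727 ≈ -21103.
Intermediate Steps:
S(l) = 2*l*(118 + l) (S(l) = (2*l)*(118 + l) = 2*l*(118 + l))
(-13965 - 6690) + (S(-92)/(-7727) - 449) = (-13965 - 6690) + ((2*(-92)*(118 - 92))/(-7727) - 449) = -20655 + ((2*(-92)*26)*(-1/7727) - 449) = -20655 + (-4784*(-1/7727) - 449) = -20655 + (4784/7727 - 449) = -20655 - 3464639/7727 = -163065824/7727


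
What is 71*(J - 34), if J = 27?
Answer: -497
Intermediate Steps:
71*(J - 34) = 71*(27 - 34) = 71*(-7) = -497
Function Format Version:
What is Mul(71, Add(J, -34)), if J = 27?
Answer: -497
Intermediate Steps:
Mul(71, Add(J, -34)) = Mul(71, Add(27, -34)) = Mul(71, -7) = -497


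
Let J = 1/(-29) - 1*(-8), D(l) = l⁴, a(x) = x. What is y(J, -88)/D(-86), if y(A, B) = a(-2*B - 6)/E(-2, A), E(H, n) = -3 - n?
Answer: -2465/8697429744 ≈ -2.8342e-7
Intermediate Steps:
J = 231/29 (J = -1/29 + 8 = 231/29 ≈ 7.9655)
y(A, B) = (-6 - 2*B)/(-3 - A) (y(A, B) = (-2*B - 6)/(-3 - A) = (-6 - 2*B)/(-3 - A))
y(J, -88)/D(-86) = (2*(3 - 88)/(3 + 231/29))/((-86)⁴) = (2*(-85)/(318/29))/54700816 = (2*(29/318)*(-85))*(1/54700816) = -2465/159*1/54700816 = -2465/8697429744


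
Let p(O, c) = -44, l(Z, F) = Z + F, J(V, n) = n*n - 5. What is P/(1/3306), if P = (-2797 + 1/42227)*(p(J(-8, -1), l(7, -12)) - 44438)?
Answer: 17368801263913656/42227 ≈ 4.1132e+11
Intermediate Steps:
J(V, n) = -5 + n² (J(V, n) = n² - 5 = -5 + n²)
l(Z, F) = F + Z
P = 5253720890476/42227 (P = (-2797 + 1/42227)*(-44 - 44438) = (-2797 + 1/42227)*(-44482) = -118108918/42227*(-44482) = 5253720890476/42227 ≈ 1.2442e+8)
P/(1/3306) = 5253720890476/(42227*(1/3306)) = (5253720890476/42227)*3306 = 17368801263913656/42227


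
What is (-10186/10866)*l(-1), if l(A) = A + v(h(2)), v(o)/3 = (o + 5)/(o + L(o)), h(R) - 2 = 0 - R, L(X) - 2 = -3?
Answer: 81488/5433 ≈ 14.999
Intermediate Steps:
L(X) = -1 (L(X) = 2 - 3 = -1)
h(R) = 2 - R (h(R) = 2 + (0 - R) = 2 - R)
v(o) = 3*(5 + o)/(-1 + o) (v(o) = 3*((o + 5)/(o - 1)) = 3*((5 + o)/(-1 + o)) = 3*(5 + o)/(-1 + o))
l(A) = -15 + A (l(A) = A + 3*(5 + (2 - 1*2))/(-1 + (2 - 1*2)) = A + 3*(5 + (2 - 2))/(-1 + (2 - 2)) = A + 3*(5 + 0)/(-1 + 0) = A + 3*5/(-1) = A + 3*(-1)*5 = A - 15 = -15 + A)
(-10186/10866)*l(-1) = (-10186/10866)*(-15 - 1) = -10186*1/10866*(-16) = -5093/5433*(-16) = 81488/5433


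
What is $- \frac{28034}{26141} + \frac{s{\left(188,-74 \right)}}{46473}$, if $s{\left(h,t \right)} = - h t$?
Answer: $- \frac{939150490}{1214850693} \approx -0.77306$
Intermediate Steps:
$s{\left(h,t \right)} = - h t$
$- \frac{28034}{26141} + \frac{s{\left(188,-74 \right)}}{46473} = - \frac{28034}{26141} + \frac{\left(-1\right) 188 \left(-74\right)}{46473} = \left(-28034\right) \frac{1}{26141} + 13912 \cdot \frac{1}{46473} = - \frac{28034}{26141} + \frac{13912}{46473} = - \frac{939150490}{1214850693}$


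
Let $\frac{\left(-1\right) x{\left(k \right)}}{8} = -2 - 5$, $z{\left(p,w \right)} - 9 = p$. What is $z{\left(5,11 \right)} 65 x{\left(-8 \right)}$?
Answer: $50960$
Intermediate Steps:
$z{\left(p,w \right)} = 9 + p$
$x{\left(k \right)} = 56$ ($x{\left(k \right)} = - 8 \left(-2 - 5\right) = \left(-8\right) \left(-7\right) = 56$)
$z{\left(5,11 \right)} 65 x{\left(-8 \right)} = \left(9 + 5\right) 65 \cdot 56 = 14 \cdot 65 \cdot 56 = 910 \cdot 56 = 50960$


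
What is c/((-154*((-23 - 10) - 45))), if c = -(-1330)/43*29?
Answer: 2755/36894 ≈ 0.074673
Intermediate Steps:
c = 38570/43 (c = -(-1330)/43*29 = -35*(-38/43)*29 = (1330/43)*29 = 38570/43 ≈ 896.98)
c/((-154*((-23 - 10) - 45))) = 38570/(43*((-154*((-23 - 10) - 45)))) = 38570/(43*((-154*(-33 - 45)))) = 38570/(43*((-154*(-78)))) = (38570/43)/12012 = (38570/43)*(1/12012) = 2755/36894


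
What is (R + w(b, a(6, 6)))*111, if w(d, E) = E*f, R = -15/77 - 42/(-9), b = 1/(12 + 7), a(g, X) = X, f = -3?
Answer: -115625/77 ≈ -1501.6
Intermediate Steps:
b = 1/19 ≈ 0.052632
R = 1033/231 (R = -15*1/77 - 42*(-1/9) = -15/77 + 14/3 = 1033/231 ≈ 4.4719)
w(d, E) = -3*E (w(d, E) = E*(-3) = -3*E)
(R + w(b, a(6, 6)))*111 = (1033/231 - 3*6)*111 = (1033/231 - 18)*111 = -3125/231*111 = -115625/77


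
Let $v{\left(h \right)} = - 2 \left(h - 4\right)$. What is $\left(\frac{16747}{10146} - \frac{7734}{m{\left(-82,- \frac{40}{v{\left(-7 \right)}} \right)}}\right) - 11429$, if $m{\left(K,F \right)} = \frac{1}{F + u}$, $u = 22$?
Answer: $- \frac{18695515165}{111606} \approx -1.6751 \cdot 10^{5}$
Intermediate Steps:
$v{\left(h \right)} = 8 - 2 h$ ($v{\left(h \right)} = - 2 \left(-4 + h\right) = 8 - 2 h$)
$m{\left(K,F \right)} = \frac{1}{22 + F}$ ($m{\left(K,F \right)} = \frac{1}{F + 22} = \frac{1}{22 + F}$)
$\left(\frac{16747}{10146} - \frac{7734}{m{\left(-82,- \frac{40}{v{\left(-7 \right)}} \right)}}\right) - 11429 = \left(\frac{16747}{10146} - \frac{7734}{\frac{1}{22 - \frac{40}{8 - -14}}}\right) - 11429 = \left(16747 \cdot \frac{1}{10146} - \frac{7734}{\frac{1}{22 - \frac{40}{8 + 14}}}\right) - 11429 = \left(\frac{16747}{10146} - \frac{7734}{\frac{1}{22 - \frac{40}{22}}}\right) - 11429 = \left(\frac{16747}{10146} - \frac{7734}{\frac{1}{22 - \frac{20}{11}}}\right) - 11429 = \left(\frac{16747}{10146} - \frac{7734}{\frac{1}{\frac{222}{11}}}\right) - 11429 = \left(\frac{16747}{10146} - \frac{7734}{\frac{11}{222}}\right) - 11429 = \left(\frac{16747}{10146} - \frac{1716948}{11}\right) - 11429 = - \frac{17419970191}{111606} - 11429 = - \frac{18695515165}{111606}$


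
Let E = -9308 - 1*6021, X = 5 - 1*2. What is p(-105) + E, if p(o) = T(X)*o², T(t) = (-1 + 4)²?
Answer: 83896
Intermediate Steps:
X = 3 (X = 5 - 2 = 3)
T(t) = 9 (T(t) = 3² = 9)
p(o) = 9*o²
E = -15329 (E = -9308 - 6021 = -15329)
p(-105) + E = 9*(-105)² - 15329 = 9*11025 - 15329 = 99225 - 15329 = 83896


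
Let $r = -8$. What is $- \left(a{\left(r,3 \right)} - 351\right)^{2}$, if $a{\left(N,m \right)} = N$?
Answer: $-128881$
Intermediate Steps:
$- \left(a{\left(r,3 \right)} - 351\right)^{2} = - \left(-8 - 351\right)^{2} = - \left(-359\right)^{2} = \left(-1\right) 128881 = -128881$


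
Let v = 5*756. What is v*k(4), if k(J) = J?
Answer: 15120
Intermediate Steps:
v = 3780
v*k(4) = 3780*4 = 15120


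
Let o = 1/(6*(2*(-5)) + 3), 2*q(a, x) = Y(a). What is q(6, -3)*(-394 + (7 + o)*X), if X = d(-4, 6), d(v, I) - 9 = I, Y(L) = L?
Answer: -16488/19 ≈ -867.79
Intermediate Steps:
q(a, x) = a/2
d(v, I) = 9 + I
o = -1/57 (o = 1/(6*(-10) + 3) = 1/(-60 + 3) = 1/(-57) = -1/57 ≈ -0.017544)
X = 15 (X = 9 + 6 = 15)
q(6, -3)*(-394 + (7 + o)*X) = ((1/2)*6)*(-394 + (7 - 1/57)*15) = 3*(-394 + (398/57)*15) = 3*(-394 + 1990/19) = 3*(-5496/19) = -16488/19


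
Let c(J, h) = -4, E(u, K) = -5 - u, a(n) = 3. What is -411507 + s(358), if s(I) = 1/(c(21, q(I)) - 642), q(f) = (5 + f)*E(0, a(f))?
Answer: -265833523/646 ≈ -4.1151e+5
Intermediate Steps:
q(f) = -25 - 5*f (q(f) = (5 + f)*(-5 - 1*0) = (5 + f)*(-5 + 0) = (5 + f)*(-5) = -25 - 5*f)
s(I) = -1/646 (s(I) = 1/(-4 - 642) = 1/(-646) = -1/646)
-411507 + s(358) = -411507 - 1/646 = -265833523/646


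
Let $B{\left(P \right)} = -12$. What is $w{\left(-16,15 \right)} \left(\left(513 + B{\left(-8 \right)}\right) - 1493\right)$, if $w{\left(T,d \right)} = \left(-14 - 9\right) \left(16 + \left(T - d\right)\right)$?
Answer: $-342240$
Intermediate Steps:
$w{\left(T,d \right)} = -368 - 23 T + 23 d$ ($w{\left(T,d \right)} = - 23 \left(16 + T - d\right) = -368 - 23 T + 23 d$)
$w{\left(-16,15 \right)} \left(\left(513 + B{\left(-8 \right)}\right) - 1493\right) = \left(-368 - -368 + 23 \cdot 15\right) \left(\left(513 - 12\right) - 1493\right) = \left(-368 + 368 + 345\right) \left(501 - 1493\right) = 345 \left(-992\right) = -342240$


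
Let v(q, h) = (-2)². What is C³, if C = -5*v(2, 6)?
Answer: -8000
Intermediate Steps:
v(q, h) = 4
C = -20 (C = -5*4 = -20)
C³ = (-20)³ = -8000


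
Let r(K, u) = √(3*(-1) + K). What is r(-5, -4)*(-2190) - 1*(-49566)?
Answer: 49566 - 4380*I*√2 ≈ 49566.0 - 6194.3*I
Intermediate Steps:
r(K, u) = √(-3 + K)
r(-5, -4)*(-2190) - 1*(-49566) = √(-3 - 5)*(-2190) - 1*(-49566) = √(-8)*(-2190) + 49566 = (2*I*√2)*(-2190) + 49566 = -4380*I*√2 + 49566 = 49566 - 4380*I*√2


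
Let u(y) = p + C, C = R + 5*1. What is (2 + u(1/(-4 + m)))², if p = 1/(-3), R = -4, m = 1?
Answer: 64/9 ≈ 7.1111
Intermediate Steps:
p = -⅓ (p = 1*(-⅓) = -⅓ ≈ -0.33333)
C = 1 (C = -4 + 5*1 = -4 + 5 = 1)
u(y) = ⅔ (u(y) = -⅓ + 1 = ⅔)
(2 + u(1/(-4 + m)))² = (2 + ⅔)² = (8/3)² = 64/9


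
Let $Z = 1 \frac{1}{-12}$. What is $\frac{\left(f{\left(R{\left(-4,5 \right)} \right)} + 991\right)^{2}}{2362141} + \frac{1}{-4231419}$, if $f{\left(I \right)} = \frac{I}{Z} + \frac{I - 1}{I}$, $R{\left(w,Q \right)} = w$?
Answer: $\frac{73262416489643}{159923332929264} \approx 0.45811$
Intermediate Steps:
$Z = - \frac{1}{12}$ ($Z = 1 \left(- \frac{1}{12}\right) = - \frac{1}{12} \approx -0.083333$)
$f{\left(I \right)} = - 12 I + \frac{-1 + I}{I}$ ($f{\left(I \right)} = \frac{I}{- \frac{1}{12}} + \frac{I - 1}{I} = I \left(-12\right) + \frac{I - 1}{I} = - 12 I + \frac{-1 + I}{I}$)
$\frac{\left(f{\left(R{\left(-4,5 \right)} \right)} + 991\right)^{2}}{2362141} + \frac{1}{-4231419} = \frac{\left(\left(1 - \frac{1}{-4} - -48\right) + 991\right)^{2}}{2362141} + \frac{1}{-4231419} = \left(\left(1 - - \frac{1}{4} + 48\right) + 991\right)^{2} \cdot \frac{1}{2362141} - \frac{1}{4231419} = \left(\left(1 + \frac{1}{4} + 48\right) + 991\right)^{2} \cdot \frac{1}{2362141} - \frac{1}{4231419} = \left(\frac{197}{4} + 991\right)^{2} \cdot \frac{1}{2362141} - \frac{1}{4231419} = \left(\frac{4161}{4}\right)^{2} \cdot \frac{1}{2362141} - \frac{1}{4231419} = \frac{17313921}{16} \cdot \frac{1}{2362141} - \frac{1}{4231419} = \frac{17313921}{37794256} - \frac{1}{4231419} = \frac{73262416489643}{159923332929264}$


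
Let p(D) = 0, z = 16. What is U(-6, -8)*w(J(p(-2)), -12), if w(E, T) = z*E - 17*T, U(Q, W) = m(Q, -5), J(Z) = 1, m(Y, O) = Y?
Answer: -1320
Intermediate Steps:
U(Q, W) = Q
w(E, T) = -17*T + 16*E (w(E, T) = 16*E - 17*T = -17*T + 16*E)
U(-6, -8)*w(J(p(-2)), -12) = -6*(-17*(-12) + 16*1) = -6*(204 + 16) = -6*220 = -1320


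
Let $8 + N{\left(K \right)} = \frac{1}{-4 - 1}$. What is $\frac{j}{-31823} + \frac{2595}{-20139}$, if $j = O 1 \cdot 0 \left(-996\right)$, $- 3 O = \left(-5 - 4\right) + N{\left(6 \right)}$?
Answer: $- \frac{865}{6713} \approx -0.12885$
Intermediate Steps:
$N{\left(K \right)} = - \frac{41}{5}$ ($N{\left(K \right)} = -8 + \frac{1}{-4 - 1} = -8 + \frac{1}{-5} = -8 - \frac{1}{5} = - \frac{41}{5}$)
$O = \frac{86}{15}$ ($O = - \frac{\left(-5 - 4\right) - \frac{41}{5}}{3} = - \frac{-9 - \frac{41}{5}}{3} = \left(- \frac{1}{3}\right) \left(- \frac{86}{5}\right) = \frac{86}{15} \approx 5.7333$)
$j = 0$ ($j = \frac{86}{15} \cdot 1 \cdot 0 \left(-996\right) = \frac{86}{15} \cdot 0 \left(-996\right) = 0 \left(-996\right) = 0$)
$\frac{j}{-31823} + \frac{2595}{-20139} = \frac{0}{-31823} + \frac{2595}{-20139} = 0 \left(- \frac{1}{31823}\right) + 2595 \left(- \frac{1}{20139}\right) = 0 - \frac{865}{6713} = - \frac{865}{6713}$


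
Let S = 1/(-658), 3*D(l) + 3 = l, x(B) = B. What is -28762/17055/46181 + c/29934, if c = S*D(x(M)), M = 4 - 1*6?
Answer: -188400036313/5171118020859420 ≈ -3.6433e-5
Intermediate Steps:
M = -2 (M = 4 - 6 = -2)
D(l) = -1 + l/3
S = -1/658 ≈ -0.0015198
c = 5/1974 (c = -(-1 + (1/3)*(-2))/658 = -(-1 - 2/3)/658 = -1/658*(-5/3) = 5/1974 ≈ 0.0025329)
-28762/17055/46181 + c/29934 = -28762/17055/46181 + (5/1974)/29934 = -28762*1/17055*(1/46181) + (5/1974)*(1/29934) = -28762/17055*1/46181 + 5/59089716 = -28762/787616955 + 5/59089716 = -188400036313/5171118020859420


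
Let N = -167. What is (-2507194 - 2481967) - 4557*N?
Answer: -4228142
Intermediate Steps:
(-2507194 - 2481967) - 4557*N = (-2507194 - 2481967) - 4557*(-167) = -4989161 + 761019 = -4228142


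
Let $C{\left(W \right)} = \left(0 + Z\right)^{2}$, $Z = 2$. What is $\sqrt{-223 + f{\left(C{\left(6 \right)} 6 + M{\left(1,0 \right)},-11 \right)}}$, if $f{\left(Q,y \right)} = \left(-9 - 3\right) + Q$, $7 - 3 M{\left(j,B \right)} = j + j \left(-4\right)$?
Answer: $\frac{i \sqrt{1869}}{3} \approx 14.411 i$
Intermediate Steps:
$C{\left(W \right)} = 4$ ($C{\left(W \right)} = \left(0 + 2\right)^{2} = 2^{2} = 4$)
$M{\left(j,B \right)} = \frac{7}{3} + j$ ($M{\left(j,B \right)} = \frac{7}{3} - \frac{j + j \left(-4\right)}{3} = \frac{7}{3} - \frac{j - 4 j}{3} = \frac{7}{3} - \frac{\left(-3\right) j}{3} = \frac{7}{3} + j$)
$f{\left(Q,y \right)} = -12 + Q$
$\sqrt{-223 + f{\left(C{\left(6 \right)} 6 + M{\left(1,0 \right)},-11 \right)}} = \sqrt{-223 + \left(-12 + \left(4 \cdot 6 + \left(\frac{7}{3} + 1\right)\right)\right)} = \sqrt{-223 + \left(-12 + \left(24 + \frac{10}{3}\right)\right)} = \sqrt{-223 + \left(-12 + \frac{82}{3}\right)} = \sqrt{-223 + \frac{46}{3}} = \sqrt{- \frac{623}{3}} = \frac{i \sqrt{1869}}{3}$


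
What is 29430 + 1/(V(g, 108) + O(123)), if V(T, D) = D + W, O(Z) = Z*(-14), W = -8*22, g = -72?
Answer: 52679699/1790 ≈ 29430.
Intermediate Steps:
W = -176
O(Z) = -14*Z
V(T, D) = -176 + D (V(T, D) = D - 176 = -176 + D)
29430 + 1/(V(g, 108) + O(123)) = 29430 + 1/((-176 + 108) - 14*123) = 29430 + 1/(-68 - 1722) = 29430 + 1/(-1790) = 29430 - 1/1790 = 52679699/1790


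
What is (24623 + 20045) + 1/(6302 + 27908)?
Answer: 1528092281/34210 ≈ 44668.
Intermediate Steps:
(24623 + 20045) + 1/(6302 + 27908) = 44668 + 1/34210 = 1528092281/34210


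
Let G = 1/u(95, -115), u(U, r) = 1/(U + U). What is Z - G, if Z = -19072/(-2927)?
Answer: -537058/2927 ≈ -183.48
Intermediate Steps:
Z = 19072/2927 (Z = -19072*(-1/2927) = 19072/2927 ≈ 6.5159)
u(U, r) = 1/(2*U)
G = 190 (G = 1/((½)/95) = 1/((½)*(1/95)) = 1/(1/190) = 190)
Z - G = 19072/2927 - 1*190 = 19072/2927 - 190 = -537058/2927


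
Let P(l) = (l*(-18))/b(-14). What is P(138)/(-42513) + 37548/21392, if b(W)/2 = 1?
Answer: 19319607/10826644 ≈ 1.7845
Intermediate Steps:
b(W) = 2 (b(W) = 2*1 = 2)
P(l) = -9*l (P(l) = (l*(-18))/2 = -18*l*(1/2) = -9*l)
P(138)/(-42513) + 37548/21392 = -9*138/(-42513) + 37548/21392 = -1242*(-1/42513) + 37548*(1/21392) = 414/14171 + 1341/764 = 19319607/10826644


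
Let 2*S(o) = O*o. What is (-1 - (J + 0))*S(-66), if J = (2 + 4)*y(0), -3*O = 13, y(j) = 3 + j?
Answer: -2717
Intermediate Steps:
O = -13/3 (O = -⅓*13 = -13/3 ≈ -4.3333)
J = 18 (J = (2 + 4)*(3 + 0) = 6*3 = 18)
S(o) = -13*o/6 (S(o) = (-13*o/3)/2 = -13*o/6)
(-1 - (J + 0))*S(-66) = (-1 - (18 + 0))*(-13/6*(-66)) = (-1 - 1*18)*143 = (-1 - 18)*143 = -19*143 = -2717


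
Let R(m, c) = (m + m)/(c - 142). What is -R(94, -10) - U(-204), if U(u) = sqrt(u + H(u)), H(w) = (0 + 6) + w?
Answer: 47/38 - I*sqrt(402) ≈ 1.2368 - 20.05*I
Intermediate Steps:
H(w) = 6 + w
R(m, c) = 2*m/(-142 + c) (R(m, c) = (2*m)/(-142 + c) = 2*m/(-142 + c))
U(u) = sqrt(6 + 2*u) (U(u) = sqrt(u + (6 + u)) = sqrt(6 + 2*u))
-R(94, -10) - U(-204) = -2*94/(-142 - 10) - sqrt(6 + 2*(-204)) = -2*94/(-152) - sqrt(6 - 408) = -2*94*(-1)/152 - sqrt(-402) = -1*(-47/38) - I*sqrt(402) = 47/38 - I*sqrt(402)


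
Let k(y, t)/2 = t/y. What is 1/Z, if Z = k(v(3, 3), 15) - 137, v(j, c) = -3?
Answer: -1/147 ≈ -0.0068027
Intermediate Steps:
k(y, t) = 2*t/y (k(y, t) = 2*(t/y) = 2*t/y)
Z = -147 (Z = 2*15/(-3) - 137 = 2*15*(-⅓) - 137 = -10 - 137 = -147)
1/Z = 1/(-147) = -1/147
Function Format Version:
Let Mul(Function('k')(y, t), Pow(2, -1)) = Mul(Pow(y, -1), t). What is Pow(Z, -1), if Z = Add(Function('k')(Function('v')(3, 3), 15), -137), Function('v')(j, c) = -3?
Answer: Rational(-1, 147) ≈ -0.0068027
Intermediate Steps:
Function('k')(y, t) = Mul(2, t, Pow(y, -1)) (Function('k')(y, t) = Mul(2, Mul(Pow(y, -1), t)) = Mul(2, Mul(t, Pow(y, -1))) = Mul(2, t, Pow(y, -1)))
Z = -147 (Z = Add(Mul(2, 15, Pow(-3, -1)), -137) = Add(Mul(2, 15, Rational(-1, 3)), -137) = Add(-10, -137) = -147)
Pow(Z, -1) = Pow(-147, -1) = Rational(-1, 147)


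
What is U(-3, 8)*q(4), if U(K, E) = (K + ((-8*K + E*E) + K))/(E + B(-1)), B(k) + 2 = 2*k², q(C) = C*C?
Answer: 164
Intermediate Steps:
q(C) = C²
B(k) = -2 + 2*k²
U(K, E) = (E² - 6*K)/E (U(K, E) = (K + ((-8*K + E*E) + K))/(E + (-2 + 2*(-1)²)) = (K + ((-8*K + E²) + K))/(E + (-2 + 2*1)) = (K + ((E² - 8*K) + K))/(E + (-2 + 2)) = (K + (E² - 7*K))/(E + 0) = (E² - 6*K)/E)
U(-3, 8)*q(4) = (8 - 6*(-3)/8)*4² = (8 - 6*(-3)*⅛)*16 = (8 + 9/4)*16 = (41/4)*16 = 164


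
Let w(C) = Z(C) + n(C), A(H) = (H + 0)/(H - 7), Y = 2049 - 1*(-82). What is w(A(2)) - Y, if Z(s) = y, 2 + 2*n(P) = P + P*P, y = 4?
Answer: -53203/25 ≈ -2128.1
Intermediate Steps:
Y = 2131 (Y = 2049 + 82 = 2131)
A(H) = H/(-7 + H)
n(P) = -1 + P/2 + P²/2 (n(P) = -1 + (P + P*P)/2 = -1 + (P + P²)/2 = -1 + (P/2 + P²/2) = -1 + P/2 + P²/2)
Z(s) = 4
w(C) = 3 + C/2 + C²/2 (w(C) = 4 + (-1 + C/2 + C²/2) = 3 + C/2 + C²/2)
w(A(2)) - Y = (3 + (2/(-7 + 2))/2 + (2/(-7 + 2))²/2) - 1*2131 = (3 + (2/(-5))/2 + (2/(-5))²/2) - 2131 = (3 + (2*(-⅕))/2 + (2*(-⅕))²/2) - 2131 = (3 + (½)*(-⅖) + (-⅖)²/2) - 2131 = (3 - ⅕ + (½)*(4/25)) - 2131 = (3 - ⅕ + 2/25) - 2131 = 72/25 - 2131 = -53203/25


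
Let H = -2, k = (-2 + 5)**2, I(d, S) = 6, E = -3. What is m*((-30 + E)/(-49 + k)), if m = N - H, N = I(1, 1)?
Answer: 33/5 ≈ 6.6000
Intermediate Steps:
k = 9 (k = 3**2 = 9)
N = 6
m = 8 (m = 6 - 1*(-2) = 6 + 2 = 8)
m*((-30 + E)/(-49 + k)) = 8*((-30 - 3)/(-49 + 9)) = 8*(-33/(-40)) = 8*(-33*(-1/40)) = 8*(33/40) = 33/5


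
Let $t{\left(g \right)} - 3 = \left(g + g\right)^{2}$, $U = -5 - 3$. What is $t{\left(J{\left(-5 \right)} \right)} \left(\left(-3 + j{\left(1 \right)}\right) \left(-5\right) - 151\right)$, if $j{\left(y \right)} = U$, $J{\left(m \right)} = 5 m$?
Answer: $-240288$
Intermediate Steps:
$U = -8$
$j{\left(y \right)} = -8$
$t{\left(g \right)} = 3 + 4 g^{2}$ ($t{\left(g \right)} = 3 + \left(g + g\right)^{2} = 3 + \left(2 g\right)^{2} = 3 + 4 g^{2}$)
$t{\left(J{\left(-5 \right)} \right)} \left(\left(-3 + j{\left(1 \right)}\right) \left(-5\right) - 151\right) = \left(3 + 4 \left(5 \left(-5\right)\right)^{2}\right) \left(\left(-3 - 8\right) \left(-5\right) - 151\right) = \left(3 + 4 \left(-25\right)^{2}\right) \left(\left(-11\right) \left(-5\right) - 151\right) = \left(3 + 4 \cdot 625\right) \left(55 - 151\right) = \left(3 + 2500\right) \left(-96\right) = 2503 \left(-96\right) = -240288$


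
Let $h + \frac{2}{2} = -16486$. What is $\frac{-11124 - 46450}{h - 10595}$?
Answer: $\frac{2617}{1231} \approx 2.1259$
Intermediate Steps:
$h = -16487$ ($h = -1 - 16486 = -16487$)
$\frac{-11124 - 46450}{h - 10595} = \frac{-11124 - 46450}{-16487 - 10595} = - \frac{57574}{-27082} = \left(-57574\right) \left(- \frac{1}{27082}\right) = \frac{2617}{1231}$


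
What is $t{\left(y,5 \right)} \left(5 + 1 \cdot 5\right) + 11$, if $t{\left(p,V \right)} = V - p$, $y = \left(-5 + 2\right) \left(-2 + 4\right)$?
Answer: $121$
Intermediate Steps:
$y = -6$ ($y = \left(-3\right) 2 = -6$)
$t{\left(y,5 \right)} \left(5 + 1 \cdot 5\right) + 11 = \left(5 - -6\right) \left(5 + 1 \cdot 5\right) + 11 = \left(5 + 6\right) \left(5 + 5\right) + 11 = 11 \cdot 10 + 11 = 110 + 11 = 121$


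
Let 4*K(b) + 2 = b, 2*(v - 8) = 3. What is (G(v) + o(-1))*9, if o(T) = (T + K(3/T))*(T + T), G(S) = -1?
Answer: 63/2 ≈ 31.500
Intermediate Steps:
v = 19/2 (v = 8 + (½)*3 = 8 + 3/2 = 19/2 ≈ 9.5000)
K(b) = -½ + b/4
o(T) = 2*T*(-½ + T + 3/(4*T)) (o(T) = (T + (-½ + (3/T)/4))*(T + T) = (T + (-½ + 3/(4*T)))*(2*T) = (-½ + T + 3/(4*T))*(2*T) = 2*T*(-½ + T + 3/(4*T)))
(G(v) + o(-1))*9 = (-1 + (3/2 - 1*(-1) + 2*(-1)²))*9 = (-1 + (3/2 + 1 + 2*1))*9 = (-1 + (3/2 + 1 + 2))*9 = (-1 + 9/2)*9 = (7/2)*9 = 63/2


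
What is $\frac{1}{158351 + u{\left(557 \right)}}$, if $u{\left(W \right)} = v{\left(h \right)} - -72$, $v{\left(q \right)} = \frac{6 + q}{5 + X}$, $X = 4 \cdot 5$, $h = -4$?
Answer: $\frac{25}{3960577} \approx 6.3122 \cdot 10^{-6}$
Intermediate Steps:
$X = 20$
$v{\left(q \right)} = \frac{6}{25} + \frac{q}{25}$ ($v{\left(q \right)} = \frac{6 + q}{5 + 20} = \frac{6 + q}{25} = \left(6 + q\right) \frac{1}{25} = \frac{6}{25} + \frac{q}{25}$)
$u{\left(W \right)} = \frac{1802}{25}$ ($u{\left(W \right)} = \left(\frac{6}{25} + \frac{1}{25} \left(-4\right)\right) - -72 = \left(\frac{6}{25} - \frac{4}{25}\right) + 72 = \frac{2}{25} + 72 = \frac{1802}{25}$)
$\frac{1}{158351 + u{\left(557 \right)}} = \frac{1}{158351 + \frac{1802}{25}} = \frac{1}{\frac{3960577}{25}} = \frac{25}{3960577}$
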